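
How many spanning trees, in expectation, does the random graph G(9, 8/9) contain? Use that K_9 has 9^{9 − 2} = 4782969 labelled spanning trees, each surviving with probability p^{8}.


K_9 has 9^{9 − 2} = 4782969 labelled spanning trees.
For each such spanning tree H, let X_H = 1 if all 8 edges of H are present in G. Then P[X_H = 1] = p^{8} = (8/9)^{8} = 16777216/43046721.
Summing the indicators: E[X] = Σ_H E[X_H] = 4782969 · p^{8} = 4782969 · 16777216/43046721 = 16777216/9.
Numerically: E[X] ≈ 1.8641e+06.

E[X] = 4782969 · (8/9)^{8} = 16777216/9 ≈ 1.8641e+06.


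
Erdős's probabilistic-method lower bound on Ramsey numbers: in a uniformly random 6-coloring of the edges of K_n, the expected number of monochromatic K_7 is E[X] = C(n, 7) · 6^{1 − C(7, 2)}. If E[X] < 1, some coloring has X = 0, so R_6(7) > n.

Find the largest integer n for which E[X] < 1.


We need C(n, 7) · 6^{1 − 21} < 1, i.e. C(n, 7) < 6^{21 − 1} = 3656158440062976.
Check values of n near the boundary:
  n = 565: C(565, 7) = 3513212521235560; 3513212521235560 < 3656158440062976? YES
  n = 566: C(566, 7) = 3557206237959440; 3557206237959440 < 3656158440062976? YES
  n = 567: C(567, 7) = 3601671315933933; 3601671315933933 < 3656158440062976? YES
  n = 568: C(568, 7) = 3646611956239704; 3646611956239704 < 3656158440062976? YES
  n = 569: C(569, 7) = 3692032389858348; 3692032389858348 < 3656158440062976? NO
The largest n with C(n, 7) < 3656158440062976 is n = 568 (where E[X] = 16882462760369/16926659444736 ≈ 0.997). Hence R_6(7) > 568, i.e. R_6(7) ≥ 569.

Largest n = 568; hence R_6(7) > 568.


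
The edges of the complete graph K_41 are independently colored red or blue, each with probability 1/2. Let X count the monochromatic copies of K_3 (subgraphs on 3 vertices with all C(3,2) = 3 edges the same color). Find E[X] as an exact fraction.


Let X = Σ_S X_S over the C(41, 3) = 10660 subsets S of size 3, where X_S = 1 if the K_3 on S is monochromatic.
For a fixed S, the K_3 on S has C(3, 2) = 3 edges. P[all 3 edges red] = (1/2)^3, and likewise for blue, so P[monochromatic] = 2·(1/2)^3 = 2^{1 − 3} = 1/4.
By linearity: E[X] = C(41, 3) · 2^{1 − 3} = 10660 · 1/4 = 2665.
Numerically: E[X] ≈ 2665.0000.

E[X] = C(41,3)·2^(1−C(3,2)) = 2665 ≈ 2665.0000.


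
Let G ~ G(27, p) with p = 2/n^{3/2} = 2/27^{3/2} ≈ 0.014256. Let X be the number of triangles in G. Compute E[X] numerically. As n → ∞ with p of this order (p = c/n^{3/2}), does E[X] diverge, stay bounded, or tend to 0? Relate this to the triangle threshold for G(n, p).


Number of potential triangles: C(27, 3) = 2925.
Each occurs with probability p³ ≈ (0.014256)³ ≈ 2.8970304e-06.
By linearity: E[X] = C(27, 3)·p³ ≈ 2925 · 2.8970304e-06 ≈ 0.00847.
Since α = 3/2 > 1, p = c/n^{3/2} = o(1/n) is below the triangle threshold p ~ 1/n. Asymptotically E[X] ~ (c³/6)·n^{3(1−α)} = (2³/6)·n^{-1.5} → 0, so by Markov's inequality G has no triangles w.h.p.

E[X] ≈ 0.00847; in regime p = Θ(1/n^{3/2}) E[X] tends to 0 (below the triangle threshold p ~ 1/n).


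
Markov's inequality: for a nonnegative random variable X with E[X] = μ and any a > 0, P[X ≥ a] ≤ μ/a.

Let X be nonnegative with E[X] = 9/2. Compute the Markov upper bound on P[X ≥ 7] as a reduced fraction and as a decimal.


μ = E[X] = 9/2, a = 7.
Markov: P[X ≥ 7] ≤ μ/a = (9/2)/7 = 9/14.
Numerically: ≈ 0.64286.
(Since a = 7 > μ = 4.50000, the bound 9/14 is < 1 and informative.)

P[X ≥ 7] ≤ 9/14 ≈ 0.64286.


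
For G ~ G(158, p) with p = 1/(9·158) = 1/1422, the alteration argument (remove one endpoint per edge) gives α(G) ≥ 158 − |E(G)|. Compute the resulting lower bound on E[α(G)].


E[|E(G)|] = C(158, 2)·p = 12403 · (1/1422) = 157/18.
E[α(G)] ≥ n − E[|E(G)|] = 158 − 157/18 = 2687/18.
Numerically: ≈ 149.2778.
(This is only a lower bound; the true E[α(G)] may be larger.)

E[α(G)] ≥ 2687/18 ≈ 149.2778.


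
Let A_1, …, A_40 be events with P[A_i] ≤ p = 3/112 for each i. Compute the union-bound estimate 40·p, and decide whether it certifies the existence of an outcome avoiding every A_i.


Union bound: P[∪_{i=1}^{40} A_i] ≤ Σ_i P[A_i] ≤ 40·p = 40·(3/112) = 15/14.
Numerically: 15/14 ≈ 1.071429.
Is 15/14 < 1? NO.
Since the bound 15/14 is ≥ 1, the union bound is uninformative here; it does NOT by itself certify existence.

40·p = 15/14 ≈ 1.071429; existence NOT certified by the union bound.


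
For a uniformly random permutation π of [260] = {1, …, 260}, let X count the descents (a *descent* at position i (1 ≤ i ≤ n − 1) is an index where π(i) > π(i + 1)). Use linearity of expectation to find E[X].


Write X = Σ X_I over i = 1, …, 259, with X_I the indicator of one descent.
There are 259 indicators.
For each fixed i, the pair (π(i), π(i+1)) is a uniformly random ordered pair of distinct values from {1, …, 260}; by symmetry P[π(i) > π(i+1)] = 1/2.
By linearity: E[X] = 259 · (1/2) = (260 − 1) · (1/2) = 259/2 ≈ 129.50000.

E[X] = 259/2 = 129.50000.


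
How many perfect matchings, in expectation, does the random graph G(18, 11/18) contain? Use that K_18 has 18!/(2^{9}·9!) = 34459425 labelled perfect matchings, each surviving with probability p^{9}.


K_18 has 18!/(2^{9}·9!) = 34459425 labelled perfect matchings.
For each such perfect matching H, let X_H = 1 if all 9 edges of H are present in G. Then P[X_H = 1] = p^{9} = (11/18)^{9} = 2357947691/198359290368.
By linearity of expectation: E[X] = Σ_H E[X_H] = 34459425 · p^{9} = 34459425 · 2357947691/198359290368 = 1003129896443675/2448880128.
Numerically: E[X] ≈ 4.1e+05.

E[X] = 34459425 · (11/18)^{9} = 1003129896443675/2448880128 ≈ 4.1e+05.


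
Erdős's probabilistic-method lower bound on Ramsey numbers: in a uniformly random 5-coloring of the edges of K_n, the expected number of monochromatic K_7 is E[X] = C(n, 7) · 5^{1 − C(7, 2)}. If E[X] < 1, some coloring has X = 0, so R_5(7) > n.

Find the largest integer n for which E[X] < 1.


We need C(n, 7) · 5^{1 − 21} < 1, i.e. C(n, 7) < 5^{21 − 1} = 95367431640625.
Check values of n near the boundary:
  n = 334: C(334, 7) = 86359460961576; 86359460961576 < 95367431640625? YES
  n = 335: C(335, 7) = 88202498238195; 88202498238195 < 95367431640625? YES
  n = 336: C(336, 7) = 90079147136880; 90079147136880 < 95367431640625? YES
  n = 337: C(337, 7) = 91989916924632; 91989916924632 < 95367431640625? YES
  n = 338: C(338, 7) = 93935323022736; 93935323022736 < 95367431640625? YES
  n = 339: C(339, 7) = 95915887062372; 95915887062372 < 95367431640625? NO
  n = 340: C(340, 7) = 97932136940560; 97932136940560 < 95367431640625? NO
The largest n with C(n, 7) < 95367431640625 is n = 338 (where E[X] = 93935323022736/95367431640625 ≈ 0.98498). Hence R_5(7) > 338, i.e. R_5(7) ≥ 339.

Largest n = 338; hence R_5(7) > 338.


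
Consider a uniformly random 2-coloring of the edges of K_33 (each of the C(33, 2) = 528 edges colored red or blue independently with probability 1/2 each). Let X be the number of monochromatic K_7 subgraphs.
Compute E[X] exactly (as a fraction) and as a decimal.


Let X = Σ_S X_S over the C(33, 7) = 4272048 subsets S of size 7, where X_S = 1 if the K_7 on S is monochromatic.
For a fixed S, the K_7 on S has C(7, 2) = 21 edges. P[all 21 edges red] = (1/2)^21, and likewise for blue, so P[monochromatic] = 2·(1/2)^21 = 2^{1 − 21} = 1/1048576.
Summing: E[X] = C(33, 7) · 2^{1 − 21} = 4272048 · 1/1048576 = 267003/65536.
Numerically: E[X] ≈ 4.074142.

E[X] = C(33,7)·2^(1−C(7,2)) = 267003/65536 ≈ 4.074142.


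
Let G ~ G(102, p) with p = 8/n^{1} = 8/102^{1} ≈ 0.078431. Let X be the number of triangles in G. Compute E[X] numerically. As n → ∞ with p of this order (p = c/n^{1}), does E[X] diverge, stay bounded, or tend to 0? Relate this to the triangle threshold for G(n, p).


Number of potential triangles: C(102, 3) = 171700.
Each occurs with probability p³ ≈ (0.078431)³ ≈ 4.8246904e-04.
By linearity: E[X] = C(102, 3)·p³ ≈ 171700 · 4.8246904e-04 ≈ 82.83993.
Here α = 1, so p = 8/n is exactly at the triangle threshold p ~ 1/n. Asymptotically E[X] → c³/6 = 8³/6 = 256/3 ≈ 85.33333, a bounded constant. In this regime the triangle count is asymptotically Poisson(c³/6).

E[X] ≈ 82.83993; in regime p = Θ(1/n^{1}) E[X] stays bounded (at the triangle threshold p ~ 1/n).


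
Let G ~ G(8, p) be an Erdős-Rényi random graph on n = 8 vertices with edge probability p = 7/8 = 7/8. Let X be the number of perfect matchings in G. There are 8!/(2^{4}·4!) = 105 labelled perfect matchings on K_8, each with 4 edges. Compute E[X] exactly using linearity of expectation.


K_8 has 8!/(2^{4}·4!) = 105 labelled perfect matchings.
For each such perfect matching H, let X_H = 1 if all 4 edges of H are present in G. Then P[X_H = 1] = p^{4} = (7/8)^{4} = 2401/4096.
By linearity of expectation: E[X] = Σ_H E[X_H] = 105 · p^{4} = 105 · 2401/4096 = 252105/4096.
Numerically: E[X] ≈ 61.5491.

E[X] = 105 · (7/8)^{4} = 252105/4096 ≈ 61.5491.


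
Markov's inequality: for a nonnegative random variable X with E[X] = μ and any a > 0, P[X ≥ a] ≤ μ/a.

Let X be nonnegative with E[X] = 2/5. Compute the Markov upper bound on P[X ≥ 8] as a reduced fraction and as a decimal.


μ = E[X] = 2/5, a = 8.
Markov: P[X ≥ 8] ≤ μ/a = (2/5)/8 = 1/20.
Numerically: ≈ 0.050000.
(Since a = 8 > μ = 0.400000, the bound 1/20 is < 1 and informative.)

P[X ≥ 8] ≤ 1/20 ≈ 0.050000.


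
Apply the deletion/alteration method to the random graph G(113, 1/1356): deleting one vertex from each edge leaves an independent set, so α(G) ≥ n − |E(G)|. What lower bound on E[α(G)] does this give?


E[|E(G)|] = C(113, 2)·p = 6328 · (1/1356) = 14/3.
E[α(G)] ≥ n − E[|E(G)|] = 113 − 14/3 = 325/3.
Numerically: ≈ 108.333333.
(This is only a lower bound; the true E[α(G)] may be larger.)

E[α(G)] ≥ 325/3 ≈ 108.333333.


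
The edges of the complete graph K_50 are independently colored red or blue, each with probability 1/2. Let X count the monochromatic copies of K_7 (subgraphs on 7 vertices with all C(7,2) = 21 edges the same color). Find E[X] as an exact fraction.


Let X = Σ_S X_S over the C(50, 7) = 99884400 subsets S of size 7, where X_S = 1 if the K_7 on S is monochromatic.
For a fixed S, the K_7 on S has C(7, 2) = 21 edges. P[all 21 edges red] = (1/2)^21, and likewise for blue, so P[monochromatic] = 2·(1/2)^21 = 2^{1 − 21} = 1/1048576.
By linearity of expectation: E[X] = C(50, 7) · 2^{1 − 21} = 99884400 · 1/1048576 = 6242775/65536.
Numerically: E[X] ≈ 95.257187.

E[X] = C(50,7)·2^(1−C(7,2)) = 6242775/65536 ≈ 95.257187.


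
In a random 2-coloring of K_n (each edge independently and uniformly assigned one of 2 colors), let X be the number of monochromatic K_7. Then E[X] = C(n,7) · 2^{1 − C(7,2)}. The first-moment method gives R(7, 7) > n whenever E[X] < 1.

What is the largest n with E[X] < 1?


We need C(n, 7) · 2^{1 − 21} < 1, i.e. C(n, 7) < 2^{21 − 1} = 1048576.
Check values of n near the boundary:
  n = 23: C(23, 7) = 245157; 245157 < 1048576? YES
  n = 24: C(24, 7) = 346104; 346104 < 1048576? YES
  n = 25: C(25, 7) = 480700; 480700 < 1048576? YES
  n = 26: C(26, 7) = 657800; 657800 < 1048576? YES
  n = 27: C(27, 7) = 888030; 888030 < 1048576? YES
  n = 28: C(28, 7) = 1184040; 1184040 < 1048576? NO
  n = 29: C(29, 7) = 1560780; 1560780 < 1048576? NO
  n = 30: C(30, 7) = 2035800; 2035800 < 1048576? NO
The largest n with C(n, 7) < 1048576 is n = 27 (where E[X] = 444015/524288 ≈ 0.8469). Hence R(7, 7) > 27, i.e. R(7, 7) ≥ 28.

Largest n = 27; hence R(7, 7) > 27.


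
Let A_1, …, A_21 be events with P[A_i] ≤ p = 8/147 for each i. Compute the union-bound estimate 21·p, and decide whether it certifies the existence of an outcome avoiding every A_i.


Union bound: P[∪_{i=1}^{21} A_i] ≤ Σ_i P[A_i] ≤ 21·p = 21·(8/147) = 8/7.
Numerically: 8/7 ≈ 1.143.
Is 8/7 < 1? NO.
Since the bound 8/7 is ≥ 1, the union bound is uninformative here; it does NOT by itself certify existence.

21·p = 8/7 ≈ 1.143; existence NOT certified by the union bound.


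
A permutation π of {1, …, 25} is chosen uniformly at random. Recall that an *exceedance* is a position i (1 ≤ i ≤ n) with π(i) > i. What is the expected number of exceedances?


Write X = Σ_{i=1}^{25} X_i, where X_i = 1_{π(i) > i}.
For each fixed i, π(i) is uniform over {1, …, 25} (marginal of a uniform permutation), so P[π(i) > i] = (n − i)/n. Summing: Σ_{i=1}^{25} (n − i)/n = (0 + 1 + … + 24)/25 = 25(25 − 1)/(2·25) = (25 − 1)/2.
Hence E[X] = Σ_{i=1}^{25} (25 − i)/25 = 12 ≈ 12.000000.

E[X] = 12 = 12.000000.


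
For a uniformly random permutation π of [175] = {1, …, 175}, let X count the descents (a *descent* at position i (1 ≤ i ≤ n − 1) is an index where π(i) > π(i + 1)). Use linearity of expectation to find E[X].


Write X = Σ X_I over i = 1, …, 174, with X_I the indicator of one descent.
There are 174 indicators.
For each fixed i, the pair (π(i), π(i+1)) is a uniformly random ordered pair of distinct values from {1, …, 175}; by symmetry P[π(i) > π(i+1)] = 1/2.
By linearity: E[X] = 174 · (1/2) = (175 − 1) · (1/2) = 87 ≈ 87.000000.

E[X] = 87 = 87.000000.


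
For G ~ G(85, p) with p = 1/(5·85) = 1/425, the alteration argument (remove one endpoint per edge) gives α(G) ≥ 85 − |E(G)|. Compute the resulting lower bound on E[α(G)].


E[|E(G)|] = C(85, 2)·p = 3570 · (1/425) = 42/5.
E[α(G)] ≥ n − E[|E(G)|] = 85 − 42/5 = 383/5.
Numerically: ≈ 76.60000.
(This is only a lower bound; the true E[α(G)] may be larger.)

E[α(G)] ≥ 383/5 ≈ 76.60000.


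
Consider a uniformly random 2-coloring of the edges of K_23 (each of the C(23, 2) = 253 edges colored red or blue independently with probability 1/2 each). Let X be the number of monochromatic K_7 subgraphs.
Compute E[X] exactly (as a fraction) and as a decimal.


Let X = Σ_S X_S over the C(23, 7) = 245157 subsets S of size 7, where X_S = 1 if the K_7 on S is monochromatic.
For a fixed S, the K_7 on S has C(7, 2) = 21 edges. P[all 21 edges red] = (1/2)^21, and likewise for blue, so P[monochromatic] = 2·(1/2)^21 = 2^{1 − 21} = 1/1048576.
By linearity: E[X] = C(23, 7) · 2^{1 − 21} = 245157 · 1/1048576 = 245157/1048576.
Numerically: E[X] ≈ 0.233800.

E[X] = C(23,7)·2^(1−C(7,2)) = 245157/1048576 ≈ 0.233800.


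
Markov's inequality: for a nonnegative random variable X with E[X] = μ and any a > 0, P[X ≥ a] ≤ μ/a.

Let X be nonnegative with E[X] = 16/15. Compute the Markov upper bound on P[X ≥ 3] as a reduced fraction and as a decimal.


μ = E[X] = 16/15, a = 3.
Markov: P[X ≥ 3] ≤ μ/a = (16/15)/3 = 16/45.
Numerically: ≈ 0.35556.
(Since a = 3 > μ = 1.06667, the bound 16/45 is < 1 and informative.)

P[X ≥ 3] ≤ 16/45 ≈ 0.35556.


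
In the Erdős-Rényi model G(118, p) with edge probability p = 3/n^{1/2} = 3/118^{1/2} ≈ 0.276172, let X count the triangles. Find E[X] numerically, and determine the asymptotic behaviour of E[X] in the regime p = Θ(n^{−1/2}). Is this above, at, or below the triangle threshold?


Number of potential triangles: C(118, 3) = 266916.
Each occurs with probability p³ ≈ (0.276172)³ ≈ 2.10639955e-02.
By linearity: E[X] = C(118, 3)·p³ ≈ 266916 · 2.10639955e-02 ≈ 5622.317421.
Since α = 1/2 < 1, p = c/n^{1/2} ≫ 1/n is above the triangle threshold p ~ 1/n. Asymptotically E[X] ~ (c³/6)·n^{3(1−α)} = (3³/6)·n^{1.5} → ∞; triangles are abundant w.h.p.

E[X] ≈ 5622.317421; in regime p = Θ(1/n^{1/2}) E[X] diverges (above the triangle threshold p ~ 1/n).


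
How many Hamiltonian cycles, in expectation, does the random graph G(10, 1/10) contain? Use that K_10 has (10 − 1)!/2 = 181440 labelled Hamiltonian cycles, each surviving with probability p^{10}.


K_10 has (10 − 1)!/2 = 181440 labelled Hamiltonian cycles.
For each such Hamiltonian cycle H, let X_H = 1 if all 10 edges of H are present in G. Then P[X_H = 1] = p^{10} = (1/10)^{10} = 1/10000000000.
Summing the indicators: E[X] = Σ_H E[X_H] = 181440 · p^{10} = 181440 · 1/10000000000 = 567/31250000.
Numerically: E[X] ≈ 1.8144e-05.

E[X] = 181440 · (1/10)^{10} = 567/31250000 ≈ 1.8144e-05.


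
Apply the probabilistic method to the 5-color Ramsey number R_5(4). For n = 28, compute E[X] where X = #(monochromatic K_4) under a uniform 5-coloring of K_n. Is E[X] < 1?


E[X] = C(28, 4) · 5^{1 − 6} = 20475 · 5^{−5} = 20475/3125.
As a reduced fraction: E[X] = 819/125 ≈ 6.5520000.
Is E[X] < 1? NO.
Since E[X] ≥ 1, the first-moment bound is inconclusive at n = 28; it does NOT by itself certify R_5(4) > 28.

E[X] = 819/125 ≈ 6.5520000; E[X] ≥ 1; first-moment method inconclusive here.


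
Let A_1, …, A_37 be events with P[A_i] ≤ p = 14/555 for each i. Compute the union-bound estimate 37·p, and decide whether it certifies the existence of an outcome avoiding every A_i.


Union bound: P[∪_{i=1}^{37} A_i] ≤ Σ_i P[A_i] ≤ 37·p = 37·(14/555) = 14/15.
Numerically: 14/15 ≈ 0.933.
Is 14/15 < 1? YES.
Since P[∪ A_i] ≤ 14/15 < 1, the complement has P[∩ A_i^c] ≥ 1 − 14/15 = 1/15 > 0, so some outcome avoids every A_i.

37·p = 14/15 ≈ 0.933; existence CERTIFIED by the union bound.


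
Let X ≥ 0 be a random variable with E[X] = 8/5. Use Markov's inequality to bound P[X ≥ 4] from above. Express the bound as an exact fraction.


μ = E[X] = 8/5, a = 4.
Markov: P[X ≥ 4] ≤ μ/a = (8/5)/4 = 2/5.
Numerically: ≈ 0.400.
(Since a = 4 > μ = 1.600, the bound 2/5 is < 1 and informative.)

P[X ≥ 4] ≤ 2/5 ≈ 0.400.


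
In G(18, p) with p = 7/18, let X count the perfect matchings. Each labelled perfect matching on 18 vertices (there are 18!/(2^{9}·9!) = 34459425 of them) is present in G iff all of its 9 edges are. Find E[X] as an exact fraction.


K_18 has 18!/(2^{9}·9!) = 34459425 labelled perfect matchings.
For each such perfect matching H, let X_H = 1 if all 9 edges of H are present in G. Then P[X_H = 1] = p^{9} = (7/18)^{9} = 40353607/198359290368.
By linearity: E[X] = Σ_H E[X_H] = 34459425 · p^{9} = 34459425 · 40353607/198359290368 = 17167433257975/2448880128.
Numerically: E[X] ≈ 7010.

E[X] = 34459425 · (7/18)^{9} = 17167433257975/2448880128 ≈ 7010.


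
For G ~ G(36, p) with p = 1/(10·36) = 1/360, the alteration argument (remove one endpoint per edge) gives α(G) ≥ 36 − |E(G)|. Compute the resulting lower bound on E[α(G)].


E[|E(G)|] = C(36, 2)·p = 630 · (1/360) = 7/4.
E[α(G)] ≥ n − E[|E(G)|] = 36 − 7/4 = 137/4.
Numerically: ≈ 34.2500.
(This is only a lower bound; the true E[α(G)] may be larger.)

E[α(G)] ≥ 137/4 ≈ 34.2500.


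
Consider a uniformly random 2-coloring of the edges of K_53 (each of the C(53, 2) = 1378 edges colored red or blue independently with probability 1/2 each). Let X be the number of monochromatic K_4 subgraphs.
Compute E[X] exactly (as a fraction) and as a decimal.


Let X = Σ_S X_S over the C(53, 4) = 292825 subsets S of size 4, where X_S = 1 if the K_4 on S is monochromatic.
For a fixed S, the K_4 on S has C(4, 2) = 6 edges. P[all 6 edges red] = (1/2)^6, and likewise for blue, so P[monochromatic] = 2·(1/2)^6 = 2^{1 − 6} = 1/32.
By linearity of expectation: E[X] = C(53, 4) · 2^{1 − 6} = 292825 · 1/32 = 292825/32.
Numerically: E[X] ≈ 9150.781.

E[X] = C(53,4)·2^(1−C(4,2)) = 292825/32 ≈ 9150.781.


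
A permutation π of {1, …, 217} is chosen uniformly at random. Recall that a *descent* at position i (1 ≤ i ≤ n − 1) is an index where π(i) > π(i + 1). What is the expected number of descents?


Write X = Σ X_I over i = 1, …, 216, with X_I the indicator of one descent.
There are 216 indicators.
For each fixed i, the pair (π(i), π(i+1)) is a uniformly random ordered pair of distinct values from {1, …, 217}; by symmetry P[π(i) > π(i+1)] = 1/2.
By linearity: E[X] = 216 · (1/2) = (217 − 1) · (1/2) = 108 ≈ 108.000.

E[X] = 108 = 108.000.


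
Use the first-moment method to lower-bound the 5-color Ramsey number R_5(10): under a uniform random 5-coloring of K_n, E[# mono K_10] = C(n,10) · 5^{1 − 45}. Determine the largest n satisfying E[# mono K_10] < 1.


We need C(n, 10) · 5^{1 − 45} < 1, i.e. C(n, 10) < 5^{45 − 1} = 5684341886080801486968994140625.
Check values of n near the boundary:
  n = 5389: C(5389, 10) = 5645340767466558997768874792926; 5645340767466558997768874792926 < 5684341886080801486968994140625? YES
  n = 5390: C(5390, 10) = 5655833965919099070255434039753; 5655833965919099070255434039753 < 5684341886080801486968994140625? YES
  n = 5391: C(5391, 10) = 5666344714787188828795213697883; 5666344714787188828795213697883 < 5684341886080801486968994140625? YES
  n = 5392: C(5392, 10) = 5676873040158402483252283957448; 5676873040158402483252283957448 < 5684341886080801486968994140625? YES
  n = 5393: C(5393, 10) = 5687418968154238267170642278008; 5687418968154238267170642278008 < 5684341886080801486968994140625? NO
The largest n with C(n, 10) < 5684341886080801486968994140625 is n = 5392 (where E[X] = 5676873040158402483252283957448/5684341886080801486968994140625 ≈ 0.9987). Hence R_5(10) > 5392, i.e. R_5(10) ≥ 5393.

Largest n = 5392; hence R_5(10) > 5392.


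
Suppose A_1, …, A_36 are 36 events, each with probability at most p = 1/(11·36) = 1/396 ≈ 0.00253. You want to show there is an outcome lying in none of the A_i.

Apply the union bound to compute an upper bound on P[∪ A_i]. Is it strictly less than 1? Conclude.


Union bound: P[∪_{i=1}^{36} A_i] ≤ Σ_i P[A_i] ≤ 36·p = 36·(1/396) = 1/11.
Numerically: 1/11 ≈ 0.09091.
Is 1/11 < 1? YES.
Since P[∪ A_i] ≤ 1/11 < 1, the complement has P[∩ A_i^c] ≥ 1 − 1/11 = 10/11 > 0, so some outcome avoids every A_i.

36·p = 1/11 ≈ 0.09091; existence CERTIFIED by the union bound.


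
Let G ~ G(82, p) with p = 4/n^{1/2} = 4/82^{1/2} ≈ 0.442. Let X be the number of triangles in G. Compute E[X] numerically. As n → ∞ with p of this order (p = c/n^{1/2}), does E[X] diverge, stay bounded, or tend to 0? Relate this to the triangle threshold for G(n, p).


Number of potential triangles: C(82, 3) = 88560.
Each occurs with probability p³ ≈ (0.442)³ ≈ 8.61905e-02.
By linearity: E[X] = C(82, 3)·p³ ≈ 88560 · 8.61905e-02 ≈ 7633.027.
Since α = 1/2 < 1, p = c/n^{1/2} ≫ 1/n is above the triangle threshold p ~ 1/n. Asymptotically E[X] ~ (c³/6)·n^{3(1−α)} = (4³/6)·n^{1.5} → ∞; triangles are abundant w.h.p.

E[X] ≈ 7633.027; in regime p = Θ(1/n^{1/2}) E[X] diverges (above the triangle threshold p ~ 1/n).


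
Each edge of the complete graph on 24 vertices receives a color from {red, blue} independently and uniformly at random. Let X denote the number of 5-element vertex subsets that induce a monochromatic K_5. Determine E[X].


Let X = Σ_S X_S over the C(24, 5) = 42504 subsets S of size 5, where X_S = 1 if the K_5 on S is monochromatic.
For a fixed S, the K_5 on S has C(5, 2) = 10 edges. P[all 10 edges red] = (1/2)^10, and likewise for blue, so P[monochromatic] = 2·(1/2)^10 = 2^{1 − 10} = 1/512.
Summing: E[X] = C(24, 5) · 2^{1 − 10} = 42504 · 1/512 = 5313/64.
Numerically: E[X] ≈ 83.015625.

E[X] = C(24,5)·2^(1−C(5,2)) = 5313/64 ≈ 83.015625.


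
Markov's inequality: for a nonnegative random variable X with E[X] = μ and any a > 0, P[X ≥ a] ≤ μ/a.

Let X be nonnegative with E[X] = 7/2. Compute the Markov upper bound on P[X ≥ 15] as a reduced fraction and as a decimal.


μ = E[X] = 7/2, a = 15.
Markov: P[X ≥ 15] ≤ μ/a = (7/2)/15 = 7/30.
Numerically: ≈ 0.233.
(Since a = 15 > μ = 3.500, the bound 7/30 is < 1 and informative.)

P[X ≥ 15] ≤ 7/30 ≈ 0.233.


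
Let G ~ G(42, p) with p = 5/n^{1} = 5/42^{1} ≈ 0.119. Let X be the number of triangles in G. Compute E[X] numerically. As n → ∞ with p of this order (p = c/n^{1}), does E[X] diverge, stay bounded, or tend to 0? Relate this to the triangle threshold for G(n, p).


Number of potential triangles: C(42, 3) = 11480.
Each occurs with probability p³ ≈ (0.119)³ ≈ 1.687183e-03.
By linearity: E[X] = C(42, 3)·p³ ≈ 11480 · 1.687183e-03 ≈ 19.3689.
Here α = 1, so p = 5/n is exactly at the triangle threshold p ~ 1/n. Asymptotically E[X] → c³/6 = 5³/6 = 125/6 ≈ 20.8333, a bounded constant. In this regime the triangle count is asymptotically Poisson(c³/6).

E[X] ≈ 19.3689; in regime p = Θ(1/n^{1}) E[X] stays bounded (at the triangle threshold p ~ 1/n).


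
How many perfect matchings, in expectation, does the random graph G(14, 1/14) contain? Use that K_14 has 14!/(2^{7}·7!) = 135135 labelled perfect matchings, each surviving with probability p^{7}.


K_14 has 14!/(2^{7}·7!) = 135135 labelled perfect matchings.
For each such perfect matching H, let X_H = 1 if all 7 edges of H are present in G. Then P[X_H = 1] = p^{7} = (1/14)^{7} = 1/105413504.
Summing the indicators: E[X] = Σ_H E[X_H] = 135135 · p^{7} = 135135 · 1/105413504 = 19305/15059072.
Numerically: E[X] ≈ 0.00128.

E[X] = 135135 · (1/14)^{7} = 19305/15059072 ≈ 0.00128.


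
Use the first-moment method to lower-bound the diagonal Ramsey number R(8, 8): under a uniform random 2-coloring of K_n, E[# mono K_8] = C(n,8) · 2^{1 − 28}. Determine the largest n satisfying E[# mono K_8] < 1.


We need C(n, 8) · 2^{1 − 28} < 1, i.e. C(n, 8) < 2^{28 − 1} = 134217728.
Check values of n near the boundary:
  n = 37: C(37, 8) = 38608020; 38608020 < 134217728? YES
  n = 38: C(38, 8) = 48903492; 48903492 < 134217728? YES
  n = 39: C(39, 8) = 61523748; 61523748 < 134217728? YES
  n = 40: C(40, 8) = 76904685; 76904685 < 134217728? YES
  n = 41: C(41, 8) = 95548245; 95548245 < 134217728? YES
  n = 42: C(42, 8) = 118030185; 118030185 < 134217728? YES
  n = 43: C(43, 8) = 145008513; 145008513 < 134217728? NO
  n = 44: C(44, 8) = 177232627; 177232627 < 134217728? NO
  n = 45: C(45, 8) = 215553195; 215553195 < 134217728? NO
The largest n with C(n, 8) < 134217728 is n = 42 (where E[X] = 118030185/134217728 ≈ 0.87939). Hence R(8, 8) > 42, i.e. R(8, 8) ≥ 43.

Largest n = 42; hence R(8, 8) > 42.


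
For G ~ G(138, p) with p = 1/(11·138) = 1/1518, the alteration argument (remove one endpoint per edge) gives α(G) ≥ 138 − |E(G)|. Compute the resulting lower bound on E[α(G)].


E[|E(G)|] = C(138, 2)·p = 9453 · (1/1518) = 137/22.
E[α(G)] ≥ n − E[|E(G)|] = 138 − 137/22 = 2899/22.
Numerically: ≈ 131.773.
(This is only a lower bound; the true E[α(G)] may be larger.)

E[α(G)] ≥ 2899/22 ≈ 131.773.


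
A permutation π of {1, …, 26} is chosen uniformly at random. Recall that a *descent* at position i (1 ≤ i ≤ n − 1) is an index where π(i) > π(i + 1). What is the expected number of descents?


Write X = Σ X_I over i = 1, …, 25, with X_I the indicator of one descent.
There are 25 indicators.
For each fixed i, the pair (π(i), π(i+1)) is a uniformly random ordered pair of distinct values from {1, …, 26}; by symmetry P[π(i) > π(i+1)] = 1/2.
By linearity: E[X] = 25 · (1/2) = (26 − 1) · (1/2) = 25/2 ≈ 12.500.

E[X] = 25/2 = 12.500.


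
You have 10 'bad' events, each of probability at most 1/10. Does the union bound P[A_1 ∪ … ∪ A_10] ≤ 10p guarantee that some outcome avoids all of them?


Union bound: P[∪_{i=1}^{10} A_i] ≤ Σ_i P[A_i] ≤ 10·p = 10·(1/10) = 1.
Numerically: 1 ≈ 1.0000000.
Is 1 < 1? NO.
Since the bound 1 is ≥ 1, the union bound is uninformative here; it does NOT by itself certify existence.

10·p = 1 ≈ 1.0000000; existence NOT certified by the union bound.


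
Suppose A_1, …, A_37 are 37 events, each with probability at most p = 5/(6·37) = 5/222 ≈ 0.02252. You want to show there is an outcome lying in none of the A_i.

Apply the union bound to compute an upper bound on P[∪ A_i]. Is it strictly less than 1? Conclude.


Union bound: P[∪_{i=1}^{37} A_i] ≤ Σ_i P[A_i] ≤ 37·p = 37·(5/222) = 5/6.
Numerically: 5/6 ≈ 0.83333.
Is 5/6 < 1? YES.
Since P[∪ A_i] ≤ 5/6 < 1, the complement has P[∩ A_i^c] ≥ 1 − 5/6 = 1/6 > 0, so some outcome avoids every A_i.

37·p = 5/6 ≈ 0.83333; existence CERTIFIED by the union bound.


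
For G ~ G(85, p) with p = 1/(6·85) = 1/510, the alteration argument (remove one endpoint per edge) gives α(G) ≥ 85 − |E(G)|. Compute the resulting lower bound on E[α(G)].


E[|E(G)|] = C(85, 2)·p = 3570 · (1/510) = 7.
E[α(G)] ≥ n − E[|E(G)|] = 85 − 7 = 78.
Numerically: ≈ 78.00000.
(This is only a lower bound; the true E[α(G)] may be larger.)

E[α(G)] ≥ 78 ≈ 78.00000.


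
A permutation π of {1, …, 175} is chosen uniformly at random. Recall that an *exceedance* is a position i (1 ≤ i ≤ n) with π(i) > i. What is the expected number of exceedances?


Write X = Σ_{i=1}^{175} X_i, where X_i = 1_{π(i) > i}.
For each fixed i, π(i) is uniform over {1, …, 175} (marginal of a uniform permutation), so P[π(i) > i] = (n − i)/n. Summing: Σ_{i=1}^{175} (n − i)/n = (0 + 1 + … + 174)/175 = 175(175 − 1)/(2·175) = (175 − 1)/2.
Hence E[X] = Σ_{i=1}^{175} (175 − i)/175 = 87 ≈ 87.00000.

E[X] = 87 = 87.00000.


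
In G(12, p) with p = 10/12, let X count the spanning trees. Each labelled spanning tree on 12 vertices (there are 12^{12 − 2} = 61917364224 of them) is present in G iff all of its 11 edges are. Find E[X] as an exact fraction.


K_12 has 12^{12 − 2} = 61917364224 labelled spanning trees.
For each such spanning tree H, let X_H = 1 if all 11 edges of H are present in G. Then P[X_H = 1] = p^{11} = (5/6)^{11} = 48828125/362797056.
By linearity: E[X] = Σ_H E[X_H] = 61917364224 · p^{11} = 61917364224 · 48828125/362797056 = 25000000000/3.
Numerically: E[X] ≈ 8.33e+09.

E[X] = 61917364224 · (5/6)^{11} = 25000000000/3 ≈ 8.33e+09.


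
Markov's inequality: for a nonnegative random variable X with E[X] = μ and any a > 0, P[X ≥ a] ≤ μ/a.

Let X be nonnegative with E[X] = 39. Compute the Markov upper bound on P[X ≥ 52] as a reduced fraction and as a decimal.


μ = E[X] = 39, a = 52.
Markov: P[X ≥ 52] ≤ μ/a = (39)/52 = 3/4.
Numerically: ≈ 0.750000.
(Since a = 52 > μ = 39.000000, the bound 3/4 is < 1 and informative.)

P[X ≥ 52] ≤ 3/4 ≈ 0.750000.


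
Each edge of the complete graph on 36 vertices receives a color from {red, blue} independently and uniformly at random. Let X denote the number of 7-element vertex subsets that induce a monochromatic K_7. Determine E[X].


Let X = Σ_S X_S over the C(36, 7) = 8347680 subsets S of size 7, where X_S = 1 if the K_7 on S is monochromatic.
For a fixed S, the K_7 on S has C(7, 2) = 21 edges. P[all 21 edges red] = (1/2)^21, and likewise for blue, so P[monochromatic] = 2·(1/2)^21 = 2^{1 − 21} = 1/1048576.
By linearity: E[X] = C(36, 7) · 2^{1 − 21} = 8347680 · 1/1048576 = 260865/32768.
Numerically: E[X] ≈ 7.9610.

E[X] = C(36,7)·2^(1−C(7,2)) = 260865/32768 ≈ 7.9610.


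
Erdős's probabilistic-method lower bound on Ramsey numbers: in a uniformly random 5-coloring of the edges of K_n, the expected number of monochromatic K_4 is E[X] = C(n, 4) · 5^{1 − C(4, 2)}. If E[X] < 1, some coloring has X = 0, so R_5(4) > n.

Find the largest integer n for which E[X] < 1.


We need C(n, 4) · 5^{1 − 6} < 1, i.e. C(n, 4) < 5^{6 − 1} = 3125.
Check values of n near the boundary:
  n = 14: C(14, 4) = 1001; 1001 < 3125? YES
  n = 15: C(15, 4) = 1365; 1365 < 3125? YES
  n = 16: C(16, 4) = 1820; 1820 < 3125? YES
  n = 17: C(17, 4) = 2380; 2380 < 3125? YES
  n = 18: C(18, 4) = 3060; 3060 < 3125? YES
  n = 19: C(19, 4) = 3876; 3876 < 3125? NO
The largest n with C(n, 4) < 3125 is n = 18 (where E[X] = 612/625 ≈ 0.9792). Hence R_5(4) > 18, i.e. R_5(4) ≥ 19.

Largest n = 18; hence R_5(4) > 18.


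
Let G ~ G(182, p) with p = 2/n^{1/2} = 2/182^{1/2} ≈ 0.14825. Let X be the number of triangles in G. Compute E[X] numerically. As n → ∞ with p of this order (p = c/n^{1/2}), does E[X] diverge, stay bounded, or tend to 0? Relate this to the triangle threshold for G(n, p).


Number of potential triangles: C(182, 3) = 988260.
Each occurs with probability p³ ≈ (0.14825)³ ≈ 3.25823875e-03.
By linearity: E[X] = C(182, 3)·p³ ≈ 988260 · 3.25823875e-03 ≈ 3219.987032.
Since α = 1/2 < 1, p = c/n^{1/2} ≫ 1/n is above the triangle threshold p ~ 1/n. Asymptotically E[X] ~ (c³/6)·n^{3(1−α)} = (2³/6)·n^{1.5} → ∞; triangles are abundant w.h.p.

E[X] ≈ 3219.987032; in regime p = Θ(1/n^{1/2}) E[X] diverges (above the triangle threshold p ~ 1/n).


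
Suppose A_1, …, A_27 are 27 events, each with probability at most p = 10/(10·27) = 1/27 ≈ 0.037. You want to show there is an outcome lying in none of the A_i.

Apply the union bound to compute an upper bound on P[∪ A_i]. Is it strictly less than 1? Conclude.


Union bound: P[∪_{i=1}^{27} A_i] ≤ Σ_i P[A_i] ≤ 27·p = 27·(1/27) = 1.
Numerically: 1 ≈ 1.000.
Is 1 < 1? NO.
Since the bound 1 is ≥ 1, the union bound is uninformative here; it does NOT by itself certify existence.

27·p = 1 ≈ 1.000; existence NOT certified by the union bound.


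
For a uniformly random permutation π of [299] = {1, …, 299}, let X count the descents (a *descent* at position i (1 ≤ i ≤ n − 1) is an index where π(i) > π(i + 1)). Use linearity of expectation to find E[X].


Write X = Σ X_I over i = 1, …, 298, with X_I the indicator of one descent.
There are 298 indicators.
For each fixed i, the pair (π(i), π(i+1)) is a uniformly random ordered pair of distinct values from {1, …, 299}; by symmetry P[π(i) > π(i+1)] = 1/2.
By linearity: E[X] = 298 · (1/2) = (299 − 1) · (1/2) = 149 ≈ 149.000.

E[X] = 149 = 149.000.


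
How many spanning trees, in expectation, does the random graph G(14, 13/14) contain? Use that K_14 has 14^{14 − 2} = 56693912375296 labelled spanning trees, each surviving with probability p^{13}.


K_14 has 14^{14 − 2} = 56693912375296 labelled spanning trees.
For each such spanning tree H, let X_H = 1 if all 13 edges of H are present in G. Then P[X_H = 1] = p^{13} = (13/14)^{13} = 302875106592253/793714773254144.
Summing the indicators: E[X] = Σ_H E[X_H] = 56693912375296 · p^{13} = 56693912375296 · 302875106592253/793714773254144 = 302875106592253/14.
Numerically: E[X] ≈ 2.16e+13.

E[X] = 56693912375296 · (13/14)^{13} = 302875106592253/14 ≈ 2.16e+13.


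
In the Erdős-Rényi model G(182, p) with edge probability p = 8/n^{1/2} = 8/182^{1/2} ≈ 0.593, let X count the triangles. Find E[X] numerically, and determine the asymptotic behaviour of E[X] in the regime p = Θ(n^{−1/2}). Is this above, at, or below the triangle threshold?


Number of potential triangles: C(182, 3) = 988260.
Each occurs with probability p³ ≈ (0.593)³ ≈ 2.08527e-01.
By linearity: E[X] = C(182, 3)·p³ ≈ 988260 · 2.08527e-01 ≈ 206079.170.
Since α = 1/2 < 1, p = c/n^{1/2} ≫ 1/n is above the triangle threshold p ~ 1/n. Asymptotically E[X] ~ (c³/6)·n^{3(1−α)} = (8³/6)·n^{1.5} → ∞; triangles are abundant w.h.p.

E[X] ≈ 206079.170; in regime p = Θ(1/n^{1/2}) E[X] diverges (above the triangle threshold p ~ 1/n).


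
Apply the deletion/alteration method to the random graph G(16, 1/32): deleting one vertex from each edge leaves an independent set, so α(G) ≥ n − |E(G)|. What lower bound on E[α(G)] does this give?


E[|E(G)|] = C(16, 2)·p = 120 · (1/32) = 15/4.
E[α(G)] ≥ n − E[|E(G)|] = 16 − 15/4 = 49/4.
Numerically: ≈ 12.250000.
(This is only a lower bound; the true E[α(G)] may be larger.)

E[α(G)] ≥ 49/4 ≈ 12.250000.


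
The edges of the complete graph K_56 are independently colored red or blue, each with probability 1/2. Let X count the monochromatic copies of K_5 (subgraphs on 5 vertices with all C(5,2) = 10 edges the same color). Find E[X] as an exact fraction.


Let X = Σ_S X_S over the C(56, 5) = 3819816 subsets S of size 5, where X_S = 1 if the K_5 on S is monochromatic.
For a fixed S, the K_5 on S has C(5, 2) = 10 edges. P[all 10 edges red] = (1/2)^10, and likewise for blue, so P[monochromatic] = 2·(1/2)^10 = 2^{1 − 10} = 1/512.
By linearity: E[X] = C(56, 5) · 2^{1 − 10} = 3819816 · 1/512 = 477477/64.
Numerically: E[X] ≈ 7460.578.

E[X] = C(56,5)·2^(1−C(5,2)) = 477477/64 ≈ 7460.578.


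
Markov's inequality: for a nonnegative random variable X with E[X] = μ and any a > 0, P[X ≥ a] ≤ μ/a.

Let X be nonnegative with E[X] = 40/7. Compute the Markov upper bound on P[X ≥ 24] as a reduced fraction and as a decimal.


μ = E[X] = 40/7, a = 24.
Markov: P[X ≥ 24] ≤ μ/a = (40/7)/24 = 5/21.
Numerically: ≈ 0.238095.
(Since a = 24 > μ = 5.714286, the bound 5/21 is < 1 and informative.)

P[X ≥ 24] ≤ 5/21 ≈ 0.238095.


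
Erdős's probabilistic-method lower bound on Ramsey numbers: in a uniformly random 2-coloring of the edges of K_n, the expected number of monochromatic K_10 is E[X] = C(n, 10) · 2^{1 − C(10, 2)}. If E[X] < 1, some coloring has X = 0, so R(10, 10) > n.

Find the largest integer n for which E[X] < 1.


We need C(n, 10) · 2^{1 − 45} < 1, i.e. C(n, 10) < 2^{45 − 1} = 17592186044416.
Check values of n near the boundary:
  n = 96: C(96, 10) = 11279926456656; 11279926456656 < 17592186044416? YES
  n = 97: C(97, 10) = 12576469727536; 12576469727536 < 17592186044416? YES
  n = 98: C(98, 10) = 14005614014756; 14005614014756 < 17592186044416? YES
  n = 99: C(99, 10) = 15579278510796; 15579278510796 < 17592186044416? YES
  n = 100: C(100, 10) = 17310309456440; 17310309456440 < 17592186044416? YES
  n = 101: C(101, 10) = 19212541264840; 19212541264840 < 17592186044416? NO
The largest n with C(n, 10) < 17592186044416 is n = 100 (where E[X] = 2163788682055/2199023255552 ≈ 0.983977). Hence R(10, 10) > 100, i.e. R(10, 10) ≥ 101.

Largest n = 100; hence R(10, 10) > 100.


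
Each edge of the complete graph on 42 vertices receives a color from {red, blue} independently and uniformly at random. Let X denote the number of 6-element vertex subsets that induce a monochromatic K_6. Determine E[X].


Let X = Σ_S X_S over the C(42, 6) = 5245786 subsets S of size 6, where X_S = 1 if the K_6 on S is monochromatic.
For a fixed S, the K_6 on S has C(6, 2) = 15 edges. P[all 15 edges red] = (1/2)^15, and likewise for blue, so P[monochromatic] = 2·(1/2)^15 = 2^{1 − 15} = 1/16384.
Summing: E[X] = C(42, 6) · 2^{1 − 15} = 5245786 · 1/16384 = 2622893/8192.
Numerically: E[X] ≈ 320.1774.

E[X] = C(42,6)·2^(1−C(6,2)) = 2622893/8192 ≈ 320.1774.


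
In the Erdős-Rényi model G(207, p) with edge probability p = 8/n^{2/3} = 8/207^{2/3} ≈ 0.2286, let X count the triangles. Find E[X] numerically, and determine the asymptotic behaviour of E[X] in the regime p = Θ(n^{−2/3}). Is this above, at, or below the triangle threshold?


Number of potential triangles: C(207, 3) = 1456935.
Each occurs with probability p³ ≈ (0.2286)³ ≈ 1.194894e-02.
By linearity: E[X] = C(207, 3)·p³ ≈ 1456935 · 1.194894e-02 ≈ 17408.8245.
Since α = 2/3 < 1, p = c/n^{2/3} ≫ 1/n is above the triangle threshold p ~ 1/n. Asymptotically E[X] ~ (c³/6)·n^{3(1−α)} = (8³/6)·n^{1} → ∞; triangles are abundant w.h.p.

E[X] ≈ 17408.8245; in regime p = Θ(1/n^{2/3}) E[X] diverges (above the triangle threshold p ~ 1/n).


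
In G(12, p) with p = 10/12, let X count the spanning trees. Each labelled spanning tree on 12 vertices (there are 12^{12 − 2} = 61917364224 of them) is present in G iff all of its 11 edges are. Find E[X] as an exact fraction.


K_12 has 12^{12 − 2} = 61917364224 labelled spanning trees.
For each such spanning tree H, let X_H = 1 if all 11 edges of H are present in G. Then P[X_H = 1] = p^{11} = (5/6)^{11} = 48828125/362797056.
By linearity of expectation: E[X] = Σ_H E[X_H] = 61917364224 · p^{11} = 61917364224 · 48828125/362797056 = 25000000000/3.
Numerically: E[X] ≈ 8.3333e+09.

E[X] = 61917364224 · (5/6)^{11} = 25000000000/3 ≈ 8.3333e+09.


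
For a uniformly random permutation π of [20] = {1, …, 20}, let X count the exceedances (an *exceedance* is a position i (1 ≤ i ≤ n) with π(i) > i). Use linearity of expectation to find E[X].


Write X = Σ_{i=1}^{20} X_i, where X_i = 1_{π(i) > i}.
For each fixed i, π(i) is uniform over {1, …, 20} (marginal of a uniform permutation), so P[π(i) > i] = (n − i)/n. Summing: Σ_{i=1}^{20} (n − i)/n = (0 + 1 + … + 19)/20 = 20(20 − 1)/(2·20) = (20 − 1)/2.
Hence E[X] = Σ_{i=1}^{20} (20 − i)/20 = 19/2 ≈ 9.5000.

E[X] = 19/2 = 9.5000.
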